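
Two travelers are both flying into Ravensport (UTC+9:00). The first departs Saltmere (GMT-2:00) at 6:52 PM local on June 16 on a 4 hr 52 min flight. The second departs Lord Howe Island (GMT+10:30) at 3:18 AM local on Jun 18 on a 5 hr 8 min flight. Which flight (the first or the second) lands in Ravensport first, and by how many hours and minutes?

the first, by 20 hours 12 minutes

Flight 1 in UTC: 6:52 PM + 2:00 = 8:52 PM on Jun 16.
+4 hours 52 minutes → arrive 1:44 AM UTC on Jun 17.
Flight 2 in UTC: 3:18 AM − 10:30 = 4:48 PM on Jun 17.
+5 hours and 8 minutes → arrive 9:56 PM UTC on Jun 17.
Flight 1 lands earlier by 20 hours 12 minutes.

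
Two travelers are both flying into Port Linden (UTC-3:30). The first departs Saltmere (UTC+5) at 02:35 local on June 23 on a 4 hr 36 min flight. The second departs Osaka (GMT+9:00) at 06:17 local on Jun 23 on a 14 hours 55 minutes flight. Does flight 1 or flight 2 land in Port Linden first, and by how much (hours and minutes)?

the first, by 10 hours 1 minute

Flight 1 in UTC: 02:35 − 5:00 = 21:35 on Jun 22.
+4 hours and 36 minutes → arrive 02:11 UTC on Jun 23.
Flight 2 in UTC: 06:17 − 9:00 = 21:17 on Jun 22.
+14 hours and 55 minutes → arrive 12:12 UTC on Jun 23.
Flight 1 lands earlier by 10 hours 1 minute.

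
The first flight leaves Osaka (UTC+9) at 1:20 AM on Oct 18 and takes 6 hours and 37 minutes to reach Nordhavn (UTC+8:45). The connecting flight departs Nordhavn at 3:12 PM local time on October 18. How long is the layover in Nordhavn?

7 hours 30 minutes

Convert departure to UTC: 1:20 AM − 9:00 = 4:20 PM UTC on Oct 17.
Add 6 hours 37 minutes flight time → 10:57 PM UTC.
Nordhavn is UTC+8:45, so local arrival = 10:57 PM + 8:45 = 7:42 AM on Oct 18.
Layover = 3:12 PM − 7:42 AM = 7 hours 30 minutes.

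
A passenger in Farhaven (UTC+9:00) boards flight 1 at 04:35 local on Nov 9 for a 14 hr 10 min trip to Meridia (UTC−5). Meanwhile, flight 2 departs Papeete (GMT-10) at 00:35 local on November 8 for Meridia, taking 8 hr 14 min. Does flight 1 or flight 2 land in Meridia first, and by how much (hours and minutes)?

Flight 1 in UTC: 04:35 − 9:00 = 19:35 on Nov 8.
+14 hours 10 minutes → arrive 09:45 UTC on Nov 9.
Flight 2 in UTC: 00:35 + 10:00 = 10:35 on Nov 8.
+8 hours and 14 minutes → arrive 18:49 UTC on Nov 8.
Flight 2 lands earlier by 14 hours 56 minutes.

the second, by 14 hours 56 minutes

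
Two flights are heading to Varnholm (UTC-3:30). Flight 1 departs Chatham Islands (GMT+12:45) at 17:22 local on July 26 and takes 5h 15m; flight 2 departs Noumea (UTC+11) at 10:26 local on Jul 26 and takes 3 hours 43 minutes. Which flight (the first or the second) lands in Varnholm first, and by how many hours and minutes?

Flight 1 in UTC: 17:22 − 12:45 = 04:37 on Jul 26.
+5 hours and 15 minutes → arrive 09:52 UTC on Jul 26.
Flight 2 in UTC: 10:26 − 11:00 = 23:26 on Jul 25.
+3 hours and 43 minutes → arrive 03:09 UTC on Jul 26.
Flight 2 lands earlier by 6 hours 43 minutes.

the second, by 6 hours 43 minutes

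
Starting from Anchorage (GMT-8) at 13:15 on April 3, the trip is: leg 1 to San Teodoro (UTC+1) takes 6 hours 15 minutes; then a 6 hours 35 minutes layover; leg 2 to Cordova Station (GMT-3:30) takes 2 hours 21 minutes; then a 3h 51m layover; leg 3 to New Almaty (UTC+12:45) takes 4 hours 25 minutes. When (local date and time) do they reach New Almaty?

Convert departure to UTC: 13:15 + 8:00 = 21:15 UTC on Apr 3.
Add 6 hours and 15 minutes leg 1 → 03:30 UTC (Apr 4).
Add 6 hours and 35 minutes layover in San Teodoro → 10:05 UTC.
Add 2 hours and 21 minutes leg 2 → 12:26 UTC.
Add 3 hours 51 minutes layover in Cordova Station → 16:17 UTC.
Add 4 hours and 25 minutes leg 3 → 20:42 UTC.
New Almaty is UTC+12:45, so local arrival = 20:42 + 12:45 = 09:27 on Apr 5.

09:27 on April 5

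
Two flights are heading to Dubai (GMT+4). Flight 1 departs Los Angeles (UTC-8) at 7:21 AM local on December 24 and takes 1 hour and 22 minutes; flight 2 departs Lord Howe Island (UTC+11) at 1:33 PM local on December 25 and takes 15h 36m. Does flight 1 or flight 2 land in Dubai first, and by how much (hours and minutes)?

the first, by 25 hours 26 minutes

Flight 1 in UTC: 7:21 AM + 8:00 = 3:21 PM on Dec 24.
+1 hour 22 minutes → arrive 4:43 PM UTC on Dec 24.
Flight 2 in UTC: 1:33 PM − 11:00 = 2:33 AM on Dec 25.
+15 hours and 36 minutes → arrive 6:09 PM UTC on Dec 25.
Flight 1 lands earlier by 25 hours 26 minutes.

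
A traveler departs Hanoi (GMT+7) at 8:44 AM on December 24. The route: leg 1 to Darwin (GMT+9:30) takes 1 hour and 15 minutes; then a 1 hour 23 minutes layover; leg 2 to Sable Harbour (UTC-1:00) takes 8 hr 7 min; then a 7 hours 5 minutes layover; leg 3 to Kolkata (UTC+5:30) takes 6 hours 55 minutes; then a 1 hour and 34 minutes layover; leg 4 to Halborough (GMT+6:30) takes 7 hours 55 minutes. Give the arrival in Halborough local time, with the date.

6:28 PM on December 25

Convert departure to UTC: 8:44 AM − 7:00 = 1:44 AM UTC on Dec 24.
Add 1 hour and 15 minutes leg 1 → 2:59 AM UTC.
Add 1 hour and 23 minutes layover in Darwin → 4:22 AM UTC.
Add 8 hours and 7 minutes leg 2 → 12:29 PM UTC.
Add 7 hours 5 minutes layover in Sable Harbour → 7:34 PM UTC.
Add 6 hours 55 minutes leg 3 → 2:29 AM UTC (Dec 25).
Add 1 hour 34 minutes layover in Kolkata → 4:03 AM UTC.
Add 7 hours 55 minutes leg 4 → 11:58 AM UTC.
Halborough is UTC+6:30, so local arrival = 11:58 AM + 6:30 = 6:28 PM on Dec 25.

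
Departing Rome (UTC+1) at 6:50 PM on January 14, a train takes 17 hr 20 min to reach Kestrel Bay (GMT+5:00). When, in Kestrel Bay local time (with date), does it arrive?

Convert departure to UTC: 6:50 PM − 1:00 = 5:50 PM UTC on Jan 14.
Add 17 hours and 20 minutes travel time → 11:10 AM UTC (Jan 15).
Kestrel Bay is UTC+5:00, so local arrival = 11:10 AM + 5:00 = 4:10 PM on Jan 15.

4:10 PM on Jan 15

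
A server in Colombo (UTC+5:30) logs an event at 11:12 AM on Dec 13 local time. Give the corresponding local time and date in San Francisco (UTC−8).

San Francisco is 13:30 behind Colombo.
Shift by the zone difference: 11:12 AM − 13:30 = 9:42 PM on Dec 12 in San Francisco.

9:42 PM on December 12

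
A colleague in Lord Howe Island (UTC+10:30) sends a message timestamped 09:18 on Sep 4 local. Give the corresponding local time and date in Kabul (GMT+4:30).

03:18 on September 4

In UTC: 09:18 − 10:30 = 22:48 on Sep 3.
Kabul is UTC+4:30: 22:48 + 4:30 = 03:18 on Sep 4.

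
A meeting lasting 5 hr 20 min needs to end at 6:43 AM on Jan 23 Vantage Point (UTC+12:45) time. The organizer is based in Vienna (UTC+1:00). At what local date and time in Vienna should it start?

1:38 PM on January 22

Target end time in UTC: 6:43 AM − 12:45 = 5:58 PM on Jan 22.
Subtract 5 hours and 20 minutes → start 12:38 PM UTC on Jan 22.
Vienna is UTC+1:00: 12:38 PM + 1:00 = 1:38 PM on Jan 22.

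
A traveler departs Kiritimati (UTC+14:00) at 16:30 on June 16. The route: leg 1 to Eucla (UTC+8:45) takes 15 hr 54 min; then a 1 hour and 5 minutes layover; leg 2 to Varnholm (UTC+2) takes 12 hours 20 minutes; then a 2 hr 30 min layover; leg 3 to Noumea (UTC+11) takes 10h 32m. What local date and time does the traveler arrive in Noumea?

Convert departure to UTC: 16:30 − 14:00 = 02:30 UTC on Jun 16.
Add 15 hours and 54 minutes leg 1 → 18:24 UTC.
Add 1 hour and 5 minutes layover in Eucla → 19:29 UTC.
Add 12 hours 20 minutes leg 2 → 07:49 UTC (Jun 17).
Add 2 hours 30 minutes layover in Varnholm → 10:19 UTC.
Add 10 hours 32 minutes leg 3 → 20:51 UTC.
Noumea is UTC+11:00, so local arrival = 20:51 + 11:00 = 07:51 on Jun 18.

07:51 on June 18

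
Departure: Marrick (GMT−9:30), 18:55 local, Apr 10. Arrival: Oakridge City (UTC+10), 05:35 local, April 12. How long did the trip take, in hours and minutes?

15 hours 10 minutes

Departure in UTC: 18:55 + 9:30 = 04:25 on Apr 11.
Arrival in UTC: 05:35 − 10:00 = 19:35 on Apr 11.
Elapsed = 19:35 − 04:25 = 15 hours 10 minutes.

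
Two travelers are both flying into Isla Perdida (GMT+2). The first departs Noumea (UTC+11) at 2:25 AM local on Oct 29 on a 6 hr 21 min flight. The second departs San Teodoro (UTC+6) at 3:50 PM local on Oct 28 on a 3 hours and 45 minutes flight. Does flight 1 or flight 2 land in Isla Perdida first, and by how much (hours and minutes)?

the second, by 8 hours 11 minutes

Flight 1 in UTC: 2:25 AM − 11:00 = 3:25 PM on Oct 28.
+6 hours 21 minutes → arrive 9:46 PM UTC on Oct 28.
Flight 2 in UTC: 3:50 PM − 6:00 = 9:50 AM on Oct 28.
+3 hours and 45 minutes → arrive 1:35 PM UTC on Oct 28.
Flight 2 lands earlier by 8 hours 11 minutes.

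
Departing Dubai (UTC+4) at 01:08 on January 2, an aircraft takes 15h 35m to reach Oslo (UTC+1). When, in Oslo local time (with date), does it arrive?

Convert departure to UTC: 01:08 − 4:00 = 21:08 UTC on Jan 1.
Add 15 hours and 35 minutes travel time → 12:43 UTC (Jan 2).
Oslo is UTC+1:00, so local arrival = 12:43 + 1:00 = 13:43 on Jan 2.

13:43 on January 2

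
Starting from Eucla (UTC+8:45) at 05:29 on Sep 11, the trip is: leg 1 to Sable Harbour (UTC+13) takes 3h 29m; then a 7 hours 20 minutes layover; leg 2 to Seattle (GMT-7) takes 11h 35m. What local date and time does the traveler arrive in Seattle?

12:08 on Sep 11

Convert departure to UTC: 05:29 − 8:45 = 20:44 UTC on Sep 10.
Add 3 hours 29 minutes leg 1 → 00:13 UTC (Sep 11).
Add 7 hours 20 minutes layover in Sable Harbour → 07:33 UTC.
Add 11 hours and 35 minutes leg 2 → 19:08 UTC.
Seattle is UTC−7:00, so local arrival = 19:08 − 7:00 = 12:08 on Sep 11.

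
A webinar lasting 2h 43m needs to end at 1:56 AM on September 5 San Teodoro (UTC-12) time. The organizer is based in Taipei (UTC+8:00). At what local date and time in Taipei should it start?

7:13 PM on Sep 5

Target end time in UTC: 1:56 AM + 12:00 = 1:56 PM on Sep 5.
Subtract 2 hours 43 minutes → start 11:13 AM UTC on Sep 5.
Taipei is UTC+8:00: 11:13 AM + 8:00 = 7:13 PM on Sep 5.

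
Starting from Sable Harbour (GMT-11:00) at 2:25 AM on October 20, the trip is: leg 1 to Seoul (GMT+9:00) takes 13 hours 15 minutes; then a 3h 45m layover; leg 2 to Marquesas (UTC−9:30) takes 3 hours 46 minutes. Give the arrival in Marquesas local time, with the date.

12:41 AM on October 21

Convert departure to UTC: 2:25 AM + 11:00 = 1:25 PM UTC on Oct 20.
Add 13 hours and 15 minutes leg 1 → 2:40 AM UTC (Oct 21).
Add 3 hours and 45 minutes layover in Seoul → 6:25 AM UTC.
Add 3 hours and 46 minutes leg 2 → 10:11 AM UTC.
Marquesas is UTC−9:30, so local arrival = 10:11 AM − 9:30 = 12:41 AM on Oct 21.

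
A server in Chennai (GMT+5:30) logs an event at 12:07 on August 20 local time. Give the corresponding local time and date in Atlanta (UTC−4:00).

02:37 on August 20

In UTC: 12:07 − 5:30 = 06:37 on Aug 20.
Atlanta is UTC−4:00: 06:37 − 4:00 = 02:37 on Aug 20.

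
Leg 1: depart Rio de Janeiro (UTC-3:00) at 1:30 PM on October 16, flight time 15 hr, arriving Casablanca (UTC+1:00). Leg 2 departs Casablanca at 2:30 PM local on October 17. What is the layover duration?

Convert departure to UTC: 1:30 PM + 3:00 = 4:30 PM UTC on Oct 16.
Add 15 hours flight time → 7:30 AM UTC (Oct 17).
Casablanca is UTC+1:00, so local arrival = 7:30 AM + 1:00 = 8:30 AM on Oct 17.
Layover = 2:30 PM − 8:30 AM = 6 hours.

6 hours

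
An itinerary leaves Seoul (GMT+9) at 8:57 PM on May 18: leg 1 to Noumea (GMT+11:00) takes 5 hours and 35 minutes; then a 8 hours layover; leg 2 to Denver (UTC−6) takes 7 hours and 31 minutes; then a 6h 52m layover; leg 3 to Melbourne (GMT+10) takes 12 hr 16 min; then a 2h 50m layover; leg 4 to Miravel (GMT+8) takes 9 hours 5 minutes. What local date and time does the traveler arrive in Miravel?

Convert departure to UTC: 8:57 PM − 9:00 = 11:57 AM UTC on May 18.
Add 5 hours and 35 minutes leg 1 → 5:32 PM UTC.
Add 8 hours layover in Noumea → 1:32 AM UTC (May 19).
Add 7 hours 31 minutes leg 2 → 9:03 AM UTC.
Add 6 hours 52 minutes layover in Denver → 3:55 PM UTC.
Add 12 hours 16 minutes leg 3 → 4:11 AM UTC (May 20).
Add 2 hours and 50 minutes layover in Melbourne → 7:01 AM UTC.
Add 9 hours 5 minutes leg 4 → 4:06 PM UTC.
Miravel is UTC+8:00, so local arrival = 4:06 PM + 8:00 = 12:06 AM on May 21.

12:06 AM on May 21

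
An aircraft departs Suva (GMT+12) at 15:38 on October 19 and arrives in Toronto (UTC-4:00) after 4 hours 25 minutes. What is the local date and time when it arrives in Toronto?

04:03 on October 19

Toronto is 16:00 behind Suva.
After 4 hours and 25 minutes it is 20:03 in Suva.
Shift by the zone difference: 20:03 − 16:00 = 04:03 on Oct 19 in Toronto.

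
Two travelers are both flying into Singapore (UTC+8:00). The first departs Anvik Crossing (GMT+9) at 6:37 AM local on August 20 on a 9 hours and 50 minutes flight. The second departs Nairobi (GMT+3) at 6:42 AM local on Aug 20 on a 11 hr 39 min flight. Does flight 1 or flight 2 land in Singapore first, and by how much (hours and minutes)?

Flight 1 in UTC: 6:37 AM − 9:00 = 9:37 PM on Aug 19.
+9 hours 50 minutes → arrive 7:27 AM UTC on Aug 20.
Flight 2 in UTC: 6:42 AM − 3:00 = 3:42 AM on Aug 20.
+11 hours 39 minutes → arrive 3:21 PM UTC on Aug 20.
Flight 1 lands earlier by 7 hours 54 minutes.

the first, by 7 hours 54 minutes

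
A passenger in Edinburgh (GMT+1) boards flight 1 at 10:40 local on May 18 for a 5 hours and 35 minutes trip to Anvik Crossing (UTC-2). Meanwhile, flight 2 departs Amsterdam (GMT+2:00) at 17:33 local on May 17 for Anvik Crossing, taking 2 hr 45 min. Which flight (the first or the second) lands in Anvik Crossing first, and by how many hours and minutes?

Flight 1 in UTC: 10:40 − 1:00 = 09:40 on May 18.
+5 hours 35 minutes → arrive 15:15 UTC on May 18.
Flight 2 in UTC: 17:33 − 2:00 = 15:33 on May 17.
+2 hours and 45 minutes → arrive 18:18 UTC on May 17.
Flight 2 lands earlier by 20 hours 57 minutes.

the second, by 20 hours 57 minutes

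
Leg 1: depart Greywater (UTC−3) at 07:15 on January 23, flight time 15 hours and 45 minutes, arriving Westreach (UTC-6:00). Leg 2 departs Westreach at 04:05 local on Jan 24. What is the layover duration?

Convert departure to UTC: 07:15 + 3:00 = 10:15 UTC on Jan 23.
Add 15 hours and 45 minutes flight time → 02:00 UTC (Jan 24).
Westreach is UTC−6:00, so local arrival = 02:00 − 6:00 = 20:00 on Jan 23.
Layover = 04:05 − 20:00 (+1 day) = 8 hours 5 minutes.

8 hours 5 minutes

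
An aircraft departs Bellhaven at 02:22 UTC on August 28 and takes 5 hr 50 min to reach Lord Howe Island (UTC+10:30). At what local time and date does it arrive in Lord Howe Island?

Departure is given in UTC: 02:22 on Aug 28.
Add 5 hours 50 minutes → 08:12 UTC.
Lord Howe Island is UTC+10:30: 08:12 + 10:30 = 18:42 on Aug 28.

18:42 on August 28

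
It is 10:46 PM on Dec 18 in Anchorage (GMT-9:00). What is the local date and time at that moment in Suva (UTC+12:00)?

Suva is 21:00 ahead of Anchorage.
Shift by the zone difference: 10:46 PM + 21:00 = 7:46 PM on Dec 19 in Suva.

7:46 PM on December 19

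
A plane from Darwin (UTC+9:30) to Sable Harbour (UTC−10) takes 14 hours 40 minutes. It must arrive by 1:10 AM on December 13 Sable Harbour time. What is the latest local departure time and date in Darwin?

6:00 AM on Dec 13

Target arrival in UTC: 1:10 AM + 10:00 = 11:10 AM on Dec 13.
Subtract 14 hours and 40 minutes → departure 8:30 PM UTC on Dec 12.
Darwin is UTC+9:30: 8:30 PM + 9:30 = 6:00 AM on Dec 13.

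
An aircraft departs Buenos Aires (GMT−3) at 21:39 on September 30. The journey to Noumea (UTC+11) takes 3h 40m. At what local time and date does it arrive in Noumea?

15:19 on October 1

Convert departure to UTC: 21:39 + 3:00 = 00:39 UTC on Oct 1.
Add 3 hours 40 minutes travel time → 04:19 UTC.
Noumea is UTC+11:00, so local arrival = 04:19 + 11:00 = 15:19 on Oct 1.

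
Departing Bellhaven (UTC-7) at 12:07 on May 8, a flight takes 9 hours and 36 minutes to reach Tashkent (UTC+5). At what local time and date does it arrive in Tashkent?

09:43 on May 9

Convert departure to UTC: 12:07 + 7:00 = 19:07 UTC on May 8.
Add 9 hours and 36 minutes travel time → 04:43 UTC (May 9).
Tashkent is UTC+5:00, so local arrival = 04:43 + 5:00 = 09:43 on May 9.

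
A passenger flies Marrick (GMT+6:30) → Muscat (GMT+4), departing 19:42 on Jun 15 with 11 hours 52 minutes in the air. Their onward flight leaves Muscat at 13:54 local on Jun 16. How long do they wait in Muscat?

8 hours 50 minutes

Convert departure to UTC: 19:42 − 6:30 = 13:12 UTC on Jun 15.
Add 11 hours and 52 minutes flight time → 01:04 UTC (Jun 16).
Muscat is UTC+4:00, so local arrival = 01:04 + 4:00 = 05:04 on Jun 16.
Layover = 13:54 − 05:04 = 8 hours 50 minutes.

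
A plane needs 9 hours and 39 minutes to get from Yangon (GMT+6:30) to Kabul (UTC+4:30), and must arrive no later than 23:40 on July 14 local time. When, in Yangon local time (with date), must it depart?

Target arrival in UTC: 23:40 − 4:30 = 19:10 on Jul 14.
Subtract 9 hours 39 minutes → departure 09:31 UTC on Jul 14.
Yangon is UTC+6:30: 09:31 + 6:30 = 16:01 on Jul 14.

16:01 on July 14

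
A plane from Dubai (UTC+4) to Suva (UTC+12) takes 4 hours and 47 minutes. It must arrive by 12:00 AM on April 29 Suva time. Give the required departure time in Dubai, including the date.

Target arrival in UTC: 12:00 AM − 12:00 = 12:00 PM on Apr 28.
Subtract 4 hours 47 minutes → departure 7:13 AM UTC on Apr 28.
Dubai is UTC+4:00: 7:13 AM + 4:00 = 11:13 AM on Apr 28.

11:13 AM on April 28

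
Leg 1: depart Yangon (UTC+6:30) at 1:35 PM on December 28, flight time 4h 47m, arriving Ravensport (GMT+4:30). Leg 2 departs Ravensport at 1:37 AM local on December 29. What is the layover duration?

Convert departure to UTC: 1:35 PM − 6:30 = 7:05 AM UTC on Dec 28.
Add 4 hours and 47 minutes flight time → 11:52 AM UTC.
Ravensport is UTC+4:30, so local arrival = 11:52 AM + 4:30 = 4:22 PM on Dec 28.
Layover = 1:37 AM − 4:22 PM (+1 day) = 9 hours 15 minutes.

9 hours 15 minutes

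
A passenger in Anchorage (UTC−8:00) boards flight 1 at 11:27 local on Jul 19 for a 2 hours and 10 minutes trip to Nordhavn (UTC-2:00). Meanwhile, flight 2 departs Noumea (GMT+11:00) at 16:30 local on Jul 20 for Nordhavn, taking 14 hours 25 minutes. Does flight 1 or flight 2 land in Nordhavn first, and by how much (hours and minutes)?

Flight 1 in UTC: 11:27 + 8:00 = 19:27 on Jul 19.
+2 hours and 10 minutes → arrive 21:37 UTC on Jul 19.
Flight 2 in UTC: 16:30 − 11:00 = 05:30 on Jul 20.
+14 hours and 25 minutes → arrive 19:55 UTC on Jul 20.
Flight 1 lands earlier by 22 hours 18 minutes.

the first, by 22 hours 18 minutes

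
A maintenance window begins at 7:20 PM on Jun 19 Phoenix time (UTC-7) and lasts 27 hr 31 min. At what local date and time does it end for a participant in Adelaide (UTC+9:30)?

3:21 PM on June 21

Convert start to UTC: 7:20 PM + 7:00 = 2:20 AM UTC on Jun 20.
Add 27 hours 31 minutes duration → 5:51 AM UTC (Jun 21).
Adelaide is UTC+9:30, so local end time = 5:51 AM + 9:30 = 3:21 PM on Jun 21.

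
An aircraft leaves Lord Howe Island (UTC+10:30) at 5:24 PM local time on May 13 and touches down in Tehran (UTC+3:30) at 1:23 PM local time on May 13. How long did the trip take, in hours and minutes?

Departure in UTC: 5:24 PM − 10:30 = 6:54 AM on May 13.
Arrival in UTC: 1:23 PM − 3:30 = 9:53 AM on May 13.
Elapsed = 9:53 AM − 6:54 AM = 2 hours 59 minutes.

2 hours 59 minutes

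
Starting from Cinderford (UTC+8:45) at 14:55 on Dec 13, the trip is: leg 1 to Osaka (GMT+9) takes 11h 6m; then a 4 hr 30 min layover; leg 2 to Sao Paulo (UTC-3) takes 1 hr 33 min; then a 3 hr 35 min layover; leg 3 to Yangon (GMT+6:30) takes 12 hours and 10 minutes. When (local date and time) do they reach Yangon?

Convert departure to UTC: 14:55 − 8:45 = 06:10 UTC on Dec 13.
Add 11 hours 6 minutes leg 1 → 17:16 UTC.
Add 4 hours and 30 minutes layover in Osaka → 21:46 UTC.
Add 1 hour 33 minutes leg 2 → 23:19 UTC.
Add 3 hours and 35 minutes layover in Sao Paulo → 02:54 UTC (Dec 14).
Add 12 hours 10 minutes leg 3 → 15:04 UTC.
Yangon is UTC+6:30, so local arrival = 15:04 + 6:30 = 21:34 on Dec 14.

21:34 on December 14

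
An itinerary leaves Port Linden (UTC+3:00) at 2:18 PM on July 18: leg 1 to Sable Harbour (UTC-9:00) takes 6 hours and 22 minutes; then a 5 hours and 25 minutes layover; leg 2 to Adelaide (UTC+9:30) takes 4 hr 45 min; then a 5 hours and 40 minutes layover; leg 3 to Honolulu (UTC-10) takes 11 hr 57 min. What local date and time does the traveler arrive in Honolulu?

11:27 AM on Jul 19

Convert departure to UTC: 2:18 PM − 3:00 = 11:18 AM UTC on Jul 18.
Add 6 hours and 22 minutes leg 1 → 5:40 PM UTC.
Add 5 hours 25 minutes layover in Sable Harbour → 11:05 PM UTC.
Add 4 hours 45 minutes leg 2 → 3:50 AM UTC (Jul 19).
Add 5 hours 40 minutes layover in Adelaide → 9:30 AM UTC.
Add 11 hours and 57 minutes leg 3 → 9:27 PM UTC.
Honolulu is UTC−10:00, so local arrival = 9:27 PM − 10:00 = 11:27 AM on Jul 19.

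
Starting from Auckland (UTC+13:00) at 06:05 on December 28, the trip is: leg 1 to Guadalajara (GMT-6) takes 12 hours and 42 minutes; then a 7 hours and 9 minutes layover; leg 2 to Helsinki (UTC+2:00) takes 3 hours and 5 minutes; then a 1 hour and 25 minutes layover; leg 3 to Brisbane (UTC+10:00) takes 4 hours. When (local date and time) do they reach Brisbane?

Convert departure to UTC: 06:05 − 13:00 = 17:05 UTC on Dec 27.
Add 12 hours 42 minutes leg 1 → 05:47 UTC (Dec 28).
Add 7 hours and 9 minutes layover in Guadalajara → 12:56 UTC.
Add 3 hours 5 minutes leg 2 → 16:01 UTC.
Add 1 hour 25 minutes layover in Helsinki → 17:26 UTC.
Add 4 hours leg 3 → 21:26 UTC.
Brisbane is UTC+10:00, so local arrival = 21:26 + 10:00 = 07:26 on Dec 29.

07:26 on December 29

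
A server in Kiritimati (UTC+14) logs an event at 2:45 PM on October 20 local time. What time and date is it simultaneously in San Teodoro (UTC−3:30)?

9:15 PM on October 19

San Teodoro is 17:30 behind Kiritimati.
Shift by the zone difference: 2:45 PM − 17:30 = 9:15 PM on Oct 19 in San Teodoro.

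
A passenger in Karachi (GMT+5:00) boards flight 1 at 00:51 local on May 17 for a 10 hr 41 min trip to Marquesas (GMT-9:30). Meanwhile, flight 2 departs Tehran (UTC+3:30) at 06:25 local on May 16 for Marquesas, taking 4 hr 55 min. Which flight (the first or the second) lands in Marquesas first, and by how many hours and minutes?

the second, by 22 hours 42 minutes

Flight 1 in UTC: 00:51 − 5:00 = 19:51 on May 16.
+10 hours and 41 minutes → arrive 06:32 UTC on May 17.
Flight 2 in UTC: 06:25 − 3:30 = 02:55 on May 16.
+4 hours and 55 minutes → arrive 07:50 UTC on May 16.
Flight 2 lands earlier by 22 hours 42 minutes.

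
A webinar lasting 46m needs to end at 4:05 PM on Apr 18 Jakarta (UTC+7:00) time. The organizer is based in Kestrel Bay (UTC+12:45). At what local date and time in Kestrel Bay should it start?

Target end time in UTC: 4:05 PM − 7:00 = 9:05 AM on Apr 18.
Subtract 46 minutes → start 8:19 AM UTC on Apr 18.
Kestrel Bay is UTC+12:45: 8:19 AM + 12:45 = 9:04 PM on Apr 18.

9:04 PM on April 18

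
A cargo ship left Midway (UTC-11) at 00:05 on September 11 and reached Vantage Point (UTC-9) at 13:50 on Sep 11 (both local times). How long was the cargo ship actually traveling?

11 hours 45 minutes

Departure in UTC: 00:05 + 11:00 = 11:05 on Sep 11.
Arrival in UTC: 13:50 + 9:00 = 22:50 on Sep 11.
Elapsed = 22:50 − 11:05 = 11 hours 45 minutes.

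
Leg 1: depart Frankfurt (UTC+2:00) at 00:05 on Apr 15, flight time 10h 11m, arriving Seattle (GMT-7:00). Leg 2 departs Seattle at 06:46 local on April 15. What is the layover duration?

Convert departure to UTC: 00:05 − 2:00 = 22:05 UTC on Apr 14.
Add 10 hours and 11 minutes flight time → 08:16 UTC (Apr 15).
Seattle is UTC−7:00, so local arrival = 08:16 − 7:00 = 01:16 on Apr 15.
Layover = 06:46 − 01:16 = 5 hours 30 minutes.

5 hours 30 minutes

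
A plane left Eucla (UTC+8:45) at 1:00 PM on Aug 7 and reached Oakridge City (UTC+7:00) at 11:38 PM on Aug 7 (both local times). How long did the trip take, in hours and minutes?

12 hours 23 minutes

Departure in UTC: 1:00 PM − 8:45 = 4:15 AM on Aug 7.
Arrival in UTC: 11:38 PM − 7:00 = 4:38 PM on Aug 7.
Elapsed = 4:38 PM − 4:15 AM = 12 hours 23 minutes.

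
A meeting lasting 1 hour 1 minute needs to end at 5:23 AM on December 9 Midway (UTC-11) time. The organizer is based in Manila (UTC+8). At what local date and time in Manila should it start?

11:22 PM on December 9

Target end time in UTC: 5:23 AM + 11:00 = 4:23 PM on Dec 9.
Subtract 1 hour and 1 minute → start 3:22 PM UTC on Dec 9.
Manila is UTC+8:00: 3:22 PM + 8:00 = 11:22 PM on Dec 9.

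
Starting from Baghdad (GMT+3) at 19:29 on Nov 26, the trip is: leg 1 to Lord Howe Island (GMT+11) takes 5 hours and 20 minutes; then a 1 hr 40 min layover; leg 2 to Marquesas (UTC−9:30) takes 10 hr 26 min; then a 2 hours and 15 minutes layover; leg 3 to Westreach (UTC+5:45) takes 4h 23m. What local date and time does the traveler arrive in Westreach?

22:18 on November 27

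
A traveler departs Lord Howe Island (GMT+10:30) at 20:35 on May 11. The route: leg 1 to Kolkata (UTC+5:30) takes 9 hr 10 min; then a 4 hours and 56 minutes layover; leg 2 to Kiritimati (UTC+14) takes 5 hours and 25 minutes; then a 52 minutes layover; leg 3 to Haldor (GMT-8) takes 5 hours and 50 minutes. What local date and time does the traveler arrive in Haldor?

04:18 on May 12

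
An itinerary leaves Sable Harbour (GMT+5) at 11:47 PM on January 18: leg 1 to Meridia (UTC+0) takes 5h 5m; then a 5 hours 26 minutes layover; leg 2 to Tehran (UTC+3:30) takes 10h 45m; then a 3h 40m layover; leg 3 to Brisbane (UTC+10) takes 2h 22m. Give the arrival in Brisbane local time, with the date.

Convert departure to UTC: 11:47 PM − 5:00 = 6:47 PM UTC on Jan 18.
Add 5 hours and 5 minutes leg 1 → 11:52 PM UTC.
Add 5 hours 26 minutes layover in Meridia → 5:18 AM UTC (Jan 19).
Add 10 hours 45 minutes leg 2 → 4:03 PM UTC.
Add 3 hours 40 minutes layover in Tehran → 7:43 PM UTC.
Add 2 hours 22 minutes leg 3 → 10:05 PM UTC.
Brisbane is UTC+10:00, so local arrival = 10:05 PM + 10:00 = 8:05 AM on Jan 20.

8:05 AM on Jan 20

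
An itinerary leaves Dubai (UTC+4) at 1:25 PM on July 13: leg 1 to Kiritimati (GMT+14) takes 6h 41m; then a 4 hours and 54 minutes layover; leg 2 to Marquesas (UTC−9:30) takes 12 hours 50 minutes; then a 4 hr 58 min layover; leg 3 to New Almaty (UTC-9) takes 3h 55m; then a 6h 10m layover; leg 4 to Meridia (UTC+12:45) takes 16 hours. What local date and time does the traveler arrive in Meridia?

Convert departure to UTC: 1:25 PM − 4:00 = 9:25 AM UTC on Jul 13.
Add 6 hours and 41 minutes leg 1 → 4:06 PM UTC.
Add 4 hours 54 minutes layover in Kiritimati → 9:00 PM UTC.
Add 12 hours and 50 minutes leg 2 → 9:50 AM UTC (Jul 14).
Add 4 hours 58 minutes layover in Marquesas → 2:48 PM UTC.
Add 3 hours 55 minutes leg 3 → 6:43 PM UTC.
Add 6 hours 10 minutes layover in New Almaty → 12:53 AM UTC (Jul 15).
Add 16 hours leg 4 → 4:53 PM UTC.
Meridia is UTC+12:45, so local arrival = 4:53 PM + 12:45 = 5:38 AM on Jul 16.

5:38 AM on July 16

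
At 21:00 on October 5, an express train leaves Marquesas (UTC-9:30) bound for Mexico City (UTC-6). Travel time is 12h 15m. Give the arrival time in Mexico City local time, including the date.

Convert departure to UTC: 21:00 + 9:30 = 06:30 UTC on Oct 6.
Add 12 hours and 15 minutes travel time → 18:45 UTC.
Mexico City is UTC−6:00, so local arrival = 18:45 − 6:00 = 12:45 on Oct 6.

12:45 on October 6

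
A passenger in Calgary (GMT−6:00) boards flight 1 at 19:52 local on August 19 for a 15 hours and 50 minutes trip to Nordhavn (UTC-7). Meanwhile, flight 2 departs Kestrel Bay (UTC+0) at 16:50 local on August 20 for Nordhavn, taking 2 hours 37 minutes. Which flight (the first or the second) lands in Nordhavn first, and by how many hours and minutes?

Flight 1 in UTC: 19:52 + 6:00 = 01:52 on Aug 20.
+15 hours 50 minutes → arrive 17:42 UTC on Aug 20.
Flight 2 departs at 16:50 UTC (Aug 20).
+2 hours 37 minutes → arrive 19:27 UTC on Aug 20.
Flight 1 lands earlier by 1 hour 45 minutes.

the first, by 1 hour 45 minutes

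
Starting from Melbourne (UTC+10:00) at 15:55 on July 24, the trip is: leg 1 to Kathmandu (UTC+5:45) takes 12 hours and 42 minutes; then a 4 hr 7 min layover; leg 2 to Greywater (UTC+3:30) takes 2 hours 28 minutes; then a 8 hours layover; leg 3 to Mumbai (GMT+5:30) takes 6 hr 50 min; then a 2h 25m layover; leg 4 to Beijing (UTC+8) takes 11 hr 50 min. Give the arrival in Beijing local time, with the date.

Convert departure to UTC: 15:55 − 10:00 = 05:55 UTC on Jul 24.
Add 12 hours and 42 minutes leg 1 → 18:37 UTC.
Add 4 hours 7 minutes layover in Kathmandu → 22:44 UTC.
Add 2 hours and 28 minutes leg 2 → 01:12 UTC (Jul 25).
Add 8 hours layover in Greywater → 09:12 UTC.
Add 6 hours 50 minutes leg 3 → 16:02 UTC.
Add 2 hours and 25 minutes layover in Mumbai → 18:27 UTC.
Add 11 hours 50 minutes leg 4 → 06:17 UTC (Jul 26).
Beijing is UTC+8:00, so local arrival = 06:17 + 8:00 = 14:17 on Jul 26.

14:17 on July 26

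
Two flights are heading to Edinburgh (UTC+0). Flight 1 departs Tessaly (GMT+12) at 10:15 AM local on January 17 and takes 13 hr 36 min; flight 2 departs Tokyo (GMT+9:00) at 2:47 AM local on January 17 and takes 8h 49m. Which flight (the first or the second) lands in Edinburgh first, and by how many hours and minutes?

the second, by 9 hours 15 minutes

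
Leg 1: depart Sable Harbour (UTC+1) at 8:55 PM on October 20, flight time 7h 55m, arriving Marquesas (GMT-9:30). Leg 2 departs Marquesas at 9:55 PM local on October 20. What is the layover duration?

Convert departure to UTC: 8:55 PM − 1:00 = 7:55 PM UTC on Oct 20.
Add 7 hours 55 minutes flight time → 3:50 AM UTC (Oct 21).
Marquesas is UTC−9:30, so local arrival = 3:50 AM − 9:30 = 6:20 PM on Oct 20.
Layover = 9:55 PM − 6:20 PM = 3 hours 35 minutes.

3 hours 35 minutes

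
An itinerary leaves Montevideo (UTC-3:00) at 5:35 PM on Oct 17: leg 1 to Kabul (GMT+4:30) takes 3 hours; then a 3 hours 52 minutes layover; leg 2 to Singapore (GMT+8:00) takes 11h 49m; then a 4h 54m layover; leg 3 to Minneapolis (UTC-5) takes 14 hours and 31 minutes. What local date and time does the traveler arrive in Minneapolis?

5:41 AM on October 19

Convert departure to UTC: 5:35 PM + 3:00 = 8:35 PM UTC on Oct 17.
Add 3 hours leg 1 → 11:35 PM UTC.
Add 3 hours and 52 minutes layover in Kabul → 3:27 AM UTC (Oct 18).
Add 11 hours and 49 minutes leg 2 → 3:16 PM UTC.
Add 4 hours 54 minutes layover in Singapore → 8:10 PM UTC.
Add 14 hours and 31 minutes leg 3 → 10:41 AM UTC (Oct 19).
Minneapolis is UTC−5:00, so local arrival = 10:41 AM − 5:00 = 5:41 AM on Oct 19.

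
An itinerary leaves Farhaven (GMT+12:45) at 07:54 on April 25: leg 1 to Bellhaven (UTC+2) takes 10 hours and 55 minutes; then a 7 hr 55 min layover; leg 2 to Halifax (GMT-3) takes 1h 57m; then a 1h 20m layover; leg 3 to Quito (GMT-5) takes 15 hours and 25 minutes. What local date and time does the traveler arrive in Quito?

Convert departure to UTC: 07:54 − 12:45 = 19:09 UTC on Apr 24.
Add 10 hours and 55 minutes leg 1 → 06:04 UTC (Apr 25).
Add 7 hours and 55 minutes layover in Bellhaven → 13:59 UTC.
Add 1 hour and 57 minutes leg 2 → 15:56 UTC.
Add 1 hour and 20 minutes layover in Halifax → 17:16 UTC.
Add 15 hours and 25 minutes leg 3 → 08:41 UTC (Apr 26).
Quito is UTC−5:00, so local arrival = 08:41 − 5:00 = 03:41 on Apr 26.

03:41 on April 26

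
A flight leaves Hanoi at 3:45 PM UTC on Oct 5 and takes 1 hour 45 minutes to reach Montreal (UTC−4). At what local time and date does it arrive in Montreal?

1:30 PM on October 5

Departure is given in UTC: 3:45 PM on Oct 5.
Add 1 hour and 45 minutes → 5:30 PM UTC.
Montreal is UTC−4:00: 5:30 PM − 4:00 = 1:30 PM on Oct 5.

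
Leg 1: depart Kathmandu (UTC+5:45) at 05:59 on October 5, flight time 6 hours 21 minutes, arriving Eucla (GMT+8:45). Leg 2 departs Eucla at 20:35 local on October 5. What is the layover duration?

5 hours 15 minutes

Convert departure to UTC: 05:59 − 5:45 = 00:14 UTC on Oct 5.
Add 6 hours and 21 minutes flight time → 06:35 UTC.
Eucla is UTC+8:45, so local arrival = 06:35 + 8:45 = 15:20 on Oct 5.
Layover = 20:35 − 15:20 = 5 hours 15 minutes.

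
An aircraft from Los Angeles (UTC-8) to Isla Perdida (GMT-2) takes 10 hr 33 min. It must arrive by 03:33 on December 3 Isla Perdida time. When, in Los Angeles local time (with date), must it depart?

11:00 on Dec 2

Target arrival in UTC: 03:33 + 2:00 = 05:33 on Dec 3.
Subtract 10 hours 33 minutes → departure 19:00 UTC on Dec 2.
Los Angeles is UTC−8:00: 19:00 − 8:00 = 11:00 on Dec 2.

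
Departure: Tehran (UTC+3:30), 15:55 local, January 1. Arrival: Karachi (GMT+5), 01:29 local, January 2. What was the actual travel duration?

8 hours 4 minutes

Departure in UTC: 15:55 − 3:30 = 12:25 on Jan 1.
Arrival in UTC: 01:29 − 5:00 = 20:29 on Jan 1.
Elapsed = 20:29 − 12:25 = 8 hours 4 minutes.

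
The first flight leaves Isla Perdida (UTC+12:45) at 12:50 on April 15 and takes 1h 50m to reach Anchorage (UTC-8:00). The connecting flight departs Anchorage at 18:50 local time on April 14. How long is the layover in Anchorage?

55 minutes

Convert departure to UTC: 12:50 − 12:45 = 00:05 UTC on Apr 15.
Add 1 hour 50 minutes flight time → 01:55 UTC.
Anchorage is UTC−8:00, so local arrival = 01:55 − 8:00 = 17:55 on Apr 14.
Layover = 18:50 − 17:55 = 55 minutes.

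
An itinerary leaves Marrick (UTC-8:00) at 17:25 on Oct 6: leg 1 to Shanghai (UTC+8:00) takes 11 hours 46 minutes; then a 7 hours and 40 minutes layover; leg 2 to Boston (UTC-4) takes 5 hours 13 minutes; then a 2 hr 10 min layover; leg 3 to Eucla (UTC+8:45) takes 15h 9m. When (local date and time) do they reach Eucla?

Convert departure to UTC: 17:25 + 8:00 = 01:25 UTC on Oct 7.
Add 11 hours and 46 minutes leg 1 → 13:11 UTC.
Add 7 hours 40 minutes layover in Shanghai → 20:51 UTC.
Add 5 hours 13 minutes leg 2 → 02:04 UTC (Oct 8).
Add 2 hours 10 minutes layover in Boston → 04:14 UTC.
Add 15 hours 9 minutes leg 3 → 19:23 UTC.
Eucla is UTC+8:45, so local arrival = 19:23 + 8:45 = 04:08 on Oct 9.

04:08 on Oct 9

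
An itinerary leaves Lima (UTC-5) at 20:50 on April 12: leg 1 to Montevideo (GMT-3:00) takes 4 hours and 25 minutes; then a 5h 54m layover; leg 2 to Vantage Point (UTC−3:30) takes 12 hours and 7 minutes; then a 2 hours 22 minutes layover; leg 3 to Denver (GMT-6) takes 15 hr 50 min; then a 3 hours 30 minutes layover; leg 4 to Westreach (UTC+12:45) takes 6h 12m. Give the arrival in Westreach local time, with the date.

Convert departure to UTC: 20:50 + 5:00 = 01:50 UTC on Apr 13.
Add 4 hours and 25 minutes leg 1 → 06:15 UTC.
Add 5 hours 54 minutes layover in Montevideo → 12:09 UTC.
Add 12 hours and 7 minutes leg 2 → 00:16 UTC (Apr 14).
Add 2 hours and 22 minutes layover in Vantage Point → 02:38 UTC.
Add 15 hours 50 minutes leg 3 → 18:28 UTC.
Add 3 hours and 30 minutes layover in Denver → 21:58 UTC.
Add 6 hours 12 minutes leg 4 → 04:10 UTC (Apr 15).
Westreach is UTC+12:45, so local arrival = 04:10 + 12:45 = 16:55 on Apr 15.

16:55 on April 15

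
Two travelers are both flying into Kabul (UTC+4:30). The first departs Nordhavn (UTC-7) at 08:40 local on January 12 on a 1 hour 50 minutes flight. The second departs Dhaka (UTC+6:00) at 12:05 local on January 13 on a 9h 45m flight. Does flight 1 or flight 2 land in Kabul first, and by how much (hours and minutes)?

Flight 1 in UTC: 08:40 + 7:00 = 15:40 on Jan 12.
+1 hour and 50 minutes → arrive 17:30 UTC on Jan 12.
Flight 2 in UTC: 12:05 − 6:00 = 06:05 on Jan 13.
+9 hours 45 minutes → arrive 15:50 UTC on Jan 13.
Flight 1 lands earlier by 22 hours 20 minutes.

the first, by 22 hours 20 minutes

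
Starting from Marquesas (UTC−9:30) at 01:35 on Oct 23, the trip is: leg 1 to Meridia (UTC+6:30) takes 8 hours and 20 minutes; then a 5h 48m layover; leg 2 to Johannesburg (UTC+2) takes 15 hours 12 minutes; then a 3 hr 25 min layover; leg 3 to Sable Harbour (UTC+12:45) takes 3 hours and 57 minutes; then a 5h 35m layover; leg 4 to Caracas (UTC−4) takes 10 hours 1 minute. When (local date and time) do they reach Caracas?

Convert departure to UTC: 01:35 + 9:30 = 11:05 UTC on Oct 23.
Add 8 hours and 20 minutes leg 1 → 19:25 UTC.
Add 5 hours and 48 minutes layover in Meridia → 01:13 UTC (Oct 24).
Add 15 hours and 12 minutes leg 2 → 16:25 UTC.
Add 3 hours and 25 minutes layover in Johannesburg → 19:50 UTC.
Add 3 hours and 57 minutes leg 3 → 23:47 UTC.
Add 5 hours and 35 minutes layover in Sable Harbour → 05:22 UTC (Oct 25).
Add 10 hours and 1 minute leg 4 → 15:23 UTC.
Caracas is UTC−4:00, so local arrival = 15:23 − 4:00 = 11:23 on Oct 25.

11:23 on Oct 25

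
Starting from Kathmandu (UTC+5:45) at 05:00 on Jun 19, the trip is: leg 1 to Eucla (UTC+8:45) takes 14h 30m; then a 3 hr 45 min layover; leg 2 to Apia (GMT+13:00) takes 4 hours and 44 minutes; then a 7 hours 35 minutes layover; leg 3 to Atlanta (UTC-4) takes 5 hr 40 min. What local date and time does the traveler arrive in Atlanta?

Convert departure to UTC: 05:00 − 5:45 = 23:15 UTC on Jun 18.
Add 14 hours and 30 minutes leg 1 → 13:45 UTC (Jun 19).
Add 3 hours and 45 minutes layover in Eucla → 17:30 UTC.
Add 4 hours 44 minutes leg 2 → 22:14 UTC.
Add 7 hours 35 minutes layover in Apia → 05:49 UTC (Jun 20).
Add 5 hours 40 minutes leg 3 → 11:29 UTC.
Atlanta is UTC−4:00, so local arrival = 11:29 − 4:00 = 07:29 on Jun 20.

07:29 on Jun 20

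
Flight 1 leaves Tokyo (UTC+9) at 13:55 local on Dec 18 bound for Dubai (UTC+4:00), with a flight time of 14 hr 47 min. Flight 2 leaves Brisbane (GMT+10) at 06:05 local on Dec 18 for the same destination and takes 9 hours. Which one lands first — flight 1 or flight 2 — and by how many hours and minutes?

Flight 1 in UTC: 13:55 − 9:00 = 04:55 on Dec 18.
+14 hours 47 minutes → arrive 19:42 UTC on Dec 18.
Flight 2 in UTC: 06:05 − 10:00 = 20:05 on Dec 17.
+9 hours → arrive 05:05 UTC on Dec 18.
Flight 2 lands earlier by 14 hours 37 minutes.

the second, by 14 hours 37 minutes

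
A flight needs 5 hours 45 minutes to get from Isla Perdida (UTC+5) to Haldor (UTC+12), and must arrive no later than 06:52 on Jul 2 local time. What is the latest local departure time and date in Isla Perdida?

18:07 on Jul 1

Target arrival in UTC: 06:52 − 12:00 = 18:52 on Jul 1.
Subtract 5 hours and 45 minutes → departure 13:07 UTC on Jul 1.
Isla Perdida is UTC+5:00: 13:07 + 5:00 = 18:07 on Jul 1.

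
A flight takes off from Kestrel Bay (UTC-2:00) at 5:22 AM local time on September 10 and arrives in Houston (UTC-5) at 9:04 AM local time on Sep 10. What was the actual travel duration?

Departure in UTC: 5:22 AM + 2:00 = 7:22 AM on Sep 10.
Arrival in UTC: 9:04 AM + 5:00 = 2:04 PM on Sep 10.
Elapsed = 2:04 PM − 7:22 AM = 6 hours 42 minutes.

6 hours 42 minutes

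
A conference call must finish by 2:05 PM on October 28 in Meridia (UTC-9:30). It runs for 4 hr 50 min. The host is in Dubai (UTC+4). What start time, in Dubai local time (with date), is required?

10:45 PM on October 28

Target end time in UTC: 2:05 PM + 9:30 = 11:35 PM on Oct 28.
Subtract 4 hours and 50 minutes → start 6:45 PM UTC on Oct 28.
Dubai is UTC+4:00: 6:45 PM + 4:00 = 10:45 PM on Oct 28.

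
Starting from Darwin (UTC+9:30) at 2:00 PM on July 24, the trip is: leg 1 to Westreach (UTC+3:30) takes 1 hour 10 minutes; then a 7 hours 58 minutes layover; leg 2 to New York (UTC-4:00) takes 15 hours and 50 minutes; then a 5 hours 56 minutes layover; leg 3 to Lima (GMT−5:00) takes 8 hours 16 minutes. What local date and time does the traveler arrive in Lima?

2:40 PM on July 25

Convert departure to UTC: 2:00 PM − 9:30 = 4:30 AM UTC on Jul 24.
Add 1 hour and 10 minutes leg 1 → 5:40 AM UTC.
Add 7 hours 58 minutes layover in Westreach → 1:38 PM UTC.
Add 15 hours and 50 minutes leg 2 → 5:28 AM UTC (Jul 25).
Add 5 hours and 56 minutes layover in New York → 11:24 AM UTC.
Add 8 hours 16 minutes leg 3 → 7:40 PM UTC.
Lima is UTC−5:00, so local arrival = 7:40 PM − 5:00 = 2:40 PM on Jul 25.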